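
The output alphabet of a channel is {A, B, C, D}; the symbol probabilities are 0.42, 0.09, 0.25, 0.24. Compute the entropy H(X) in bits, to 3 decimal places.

H = −Σ pᵢ log₂ pᵢ.
−0.42·log₂(0.42) = 0.5256
−0.09·log₂(0.09) = 0.3127
−0.25·log₂(0.25) = 0.5000
−0.24·log₂(0.24) = 0.4941
Sum ≈ 1.8324 → 1.832 bits.

1.832 bits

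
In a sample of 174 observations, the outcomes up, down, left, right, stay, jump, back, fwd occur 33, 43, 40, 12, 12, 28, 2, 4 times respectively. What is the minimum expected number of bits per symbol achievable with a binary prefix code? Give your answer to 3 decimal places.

2.644 bits/symbol

Probabilities are the counts divided by 174.
Repeatedly combine the two least-probable nodes; the expected code length is the sum of the merged weights.
merge 1/87 + 2/87 → 1/29
merge 1/29 + 2/29 → 3/29
merge 2/29 + 3/29 → 5/29
merge 14/87 + 5/29 → 1/3
merge 11/58 + 20/87 → 73/174
merge 43/174 + 1/3 → 101/174
merge 73/174 + 101/174 → 1
L = 1/29 + 3/29 + 5/29 + 1/3 + 73/174 + 101/174 + 1 = 230/87 ≈ 2.644 bits/symbol.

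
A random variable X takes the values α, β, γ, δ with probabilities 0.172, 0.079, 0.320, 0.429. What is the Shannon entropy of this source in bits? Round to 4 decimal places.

H = −Σ pᵢ log₂ pᵢ.
−0.172·log₂(0.172) = 0.4368
−0.079·log₂(0.079) = 0.2893
−0.320·log₂(0.320) = 0.5260
−0.429·log₂(0.429) = 0.5238
Sum ≈ 1.7759 → 1.7759 bits.

1.7759 bits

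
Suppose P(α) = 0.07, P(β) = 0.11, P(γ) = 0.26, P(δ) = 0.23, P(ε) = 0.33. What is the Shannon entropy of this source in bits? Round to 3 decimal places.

H = −Σ pᵢ log₂ pᵢ.
−0.07·log₂(0.07) = 0.2686
−0.11·log₂(0.11) = 0.3503
−0.26·log₂(0.26) = 0.5053
−0.23·log₂(0.23) = 0.4877
−0.33·log₂(0.33) = 0.5278
Sum ≈ 2.1396 → 2.140 bits.

2.140 bits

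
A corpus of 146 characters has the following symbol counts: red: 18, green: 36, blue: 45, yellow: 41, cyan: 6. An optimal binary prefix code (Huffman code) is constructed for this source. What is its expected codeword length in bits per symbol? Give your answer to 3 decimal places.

Probabilities are the counts divided by 146.
Repeatedly combine the two least-probable nodes; the expected code length is the sum of the merged weights.
merge 3/73 + 9/73 → 12/73
merge 12/73 + 18/73 → 30/73
merge 41/146 + 45/146 → 43/73
merge 30/73 + 43/73 → 1
L = 12/73 + 30/73 + 43/73 + 1 = 158/73 ≈ 2.164 bits/symbol.

2.164 bits/symbol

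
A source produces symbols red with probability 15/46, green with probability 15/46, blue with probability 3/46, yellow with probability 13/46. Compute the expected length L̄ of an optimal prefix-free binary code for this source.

2 bits/symbol

Repeatedly combine the two least-probable nodes; the expected code length is the sum of the merged weights.
merge 3/46 + 13/46 → 8/23
merge 15/46 + 15/46 → 15/23
merge 8/23 + 15/23 → 1
L = 8/23 + 15/23 + 1 = 2 bits/symbol.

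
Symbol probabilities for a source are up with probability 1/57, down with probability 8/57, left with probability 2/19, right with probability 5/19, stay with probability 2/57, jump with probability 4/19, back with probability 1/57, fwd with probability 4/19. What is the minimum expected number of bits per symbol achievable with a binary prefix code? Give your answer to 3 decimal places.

2.596 bits/symbol

Repeatedly combine the two least-probable nodes; the expected code length is the sum of the merged weights.
merge 1/57 + 1/57 → 2/57
merge 2/57 + 2/57 → 4/57
merge 4/57 + 2/19 → 10/57
merge 8/57 + 10/57 → 6/19
merge 4/19 + 4/19 → 8/19
merge 5/19 + 6/19 → 11/19
merge 8/19 + 11/19 → 1
L = 2/57 + 4/57 + 10/57 + 6/19 + 8/19 + 11/19 + 1 = 148/57 ≈ 2.596 bits/symbol.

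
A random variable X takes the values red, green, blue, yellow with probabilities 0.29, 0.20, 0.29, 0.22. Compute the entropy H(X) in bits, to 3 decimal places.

H = −Σ pᵢ log₂ pᵢ.
−0.29·log₂(0.29) = 0.5179
−0.20·log₂(0.20) = 0.4644
−0.29·log₂(0.29) = 0.5179
−0.22·log₂(0.22) = 0.4806
Sum ≈ 1.9808 → 1.981 bits.

1.981 bits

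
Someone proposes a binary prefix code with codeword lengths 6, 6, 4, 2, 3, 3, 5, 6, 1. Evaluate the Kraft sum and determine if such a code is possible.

1.140625; no

With common denominator 2^6 = 64: Σ 2^(−ℓᵢ) = 1/64 + 1/64 + 4/64 + 16/64 + 8/64 + 8/64 + 2/64 + 1/64 + 32/64 = 73/64 = 1.140625.
Kraft's inequality requires Σ ≤ 1; here Σ = 1.140625 > 1, so no such prefix code exists.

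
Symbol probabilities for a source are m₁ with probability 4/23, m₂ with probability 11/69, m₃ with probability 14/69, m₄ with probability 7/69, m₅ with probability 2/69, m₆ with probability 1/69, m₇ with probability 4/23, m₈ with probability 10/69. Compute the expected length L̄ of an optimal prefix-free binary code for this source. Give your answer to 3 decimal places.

2.812 bits/symbol

Repeatedly combine the two least-probable nodes; the expected code length is the sum of the merged weights.
merge 1/69 + 2/69 → 1/23
merge 1/23 + 7/69 → 10/69
merge 10/69 + 10/69 → 20/69
merge 11/69 + 4/23 → 1/3
merge 4/23 + 14/69 → 26/69
merge 20/69 + 1/3 → 43/69
merge 26/69 + 43/69 → 1
L = 1/23 + 10/69 + 20/69 + 1/3 + 26/69 + 43/69 + 1 = 194/69 ≈ 2.812 bits/symbol.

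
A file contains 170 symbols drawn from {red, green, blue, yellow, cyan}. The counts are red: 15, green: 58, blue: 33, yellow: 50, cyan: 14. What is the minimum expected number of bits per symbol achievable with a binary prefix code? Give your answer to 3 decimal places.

2.171 bits/symbol

Probabilities are the counts divided by 170.
Repeatedly combine the two least-probable nodes; the expected code length is the sum of the merged weights.
merge 7/85 + 3/34 → 29/170
merge 29/170 + 33/170 → 31/85
merge 5/17 + 29/85 → 54/85
merge 31/85 + 54/85 → 1
L = 29/170 + 31/85 + 54/85 + 1 = 369/170 ≈ 2.171 bits/symbol.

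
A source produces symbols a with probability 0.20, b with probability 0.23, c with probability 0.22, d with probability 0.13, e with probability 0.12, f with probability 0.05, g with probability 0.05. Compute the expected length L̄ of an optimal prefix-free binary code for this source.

2.65 bits/symbol

Repeatedly combine the two least-probable nodes; the expected code length is the sum of the merged weights.
merge 1/20 + 1/20 → 1/10
merge 1/10 + 3/25 → 11/50
merge 13/100 + 1/5 → 33/100
merge 11/50 + 11/50 → 11/25
merge 23/100 + 33/100 → 14/25
merge 11/25 + 14/25 → 1
L = 1/10 + 11/50 + 33/100 + 11/25 + 14/25 + 1 = 53/20 = 2.65 bits/symbol.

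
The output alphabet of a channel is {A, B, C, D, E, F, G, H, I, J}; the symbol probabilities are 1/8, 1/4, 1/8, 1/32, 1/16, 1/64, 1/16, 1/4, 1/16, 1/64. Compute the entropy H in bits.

Each probability is a power of 1/2, so log₂(1/p) is an integer.
H = Σ p·log₂(1/p) = 1/8·3 + 1/4·2 + 1/8·3 + 1/32·5 + 1/16·4 + 1/64·6 + 1/16·4 + 1/4·2 + 1/16·4 + 1/64·6 = 2.84375 bits.

2.84375 bits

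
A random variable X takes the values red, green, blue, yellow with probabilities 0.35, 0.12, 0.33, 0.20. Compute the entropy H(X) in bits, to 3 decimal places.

H = −Σ pᵢ log₂ pᵢ.
−0.35·log₂(0.35) = 0.5301
−0.12·log₂(0.12) = 0.3671
−0.33·log₂(0.33) = 0.5278
−0.20·log₂(0.20) = 0.4644
Sum ≈ 1.8894 → 1.889 bits.

1.889 bits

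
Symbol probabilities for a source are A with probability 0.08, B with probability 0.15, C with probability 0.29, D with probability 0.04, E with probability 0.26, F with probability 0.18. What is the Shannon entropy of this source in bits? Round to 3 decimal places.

2.356 bits

H = −Σ pᵢ log₂ pᵢ.
−0.08·log₂(0.08) = 0.2915
−0.15·log₂(0.15) = 0.4105
−0.29·log₂(0.29) = 0.5179
−0.04·log₂(0.04) = 0.1858
−0.26·log₂(0.26) = 0.5053
−0.18·log₂(0.18) = 0.4453
Sum ≈ 2.3563 → 2.356 bits.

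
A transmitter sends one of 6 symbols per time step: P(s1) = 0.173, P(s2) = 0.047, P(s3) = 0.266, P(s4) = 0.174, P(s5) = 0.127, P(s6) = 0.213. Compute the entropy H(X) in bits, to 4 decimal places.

2.4457 bits

H = −Σ pᵢ log₂ pᵢ.
−0.173·log₂(0.173) = 0.4379
−0.047·log₂(0.047) = 0.2073
−0.266·log₂(0.266) = 0.5082
−0.174·log₂(0.174) = 0.4390
−0.127·log₂(0.127) = 0.3781
−0.213·log₂(0.213) = 0.4752
Sum ≈ 2.4457 → 2.4457 bits.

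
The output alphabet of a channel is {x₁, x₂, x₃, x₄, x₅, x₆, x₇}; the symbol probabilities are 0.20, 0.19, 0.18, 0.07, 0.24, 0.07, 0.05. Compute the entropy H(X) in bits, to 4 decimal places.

H = −Σ pᵢ log₂ pᵢ.
−0.20·log₂(0.20) = 0.4644
−0.19·log₂(0.19) = 0.4552
−0.18·log₂(0.18) = 0.4453
−0.07·log₂(0.07) = 0.2686
−0.24·log₂(0.24) = 0.4941
−0.07·log₂(0.07) = 0.2686
−0.05·log₂(0.05) = 0.2161
Sum ≈ 2.6123 → 2.6123 bits.

2.6123 bits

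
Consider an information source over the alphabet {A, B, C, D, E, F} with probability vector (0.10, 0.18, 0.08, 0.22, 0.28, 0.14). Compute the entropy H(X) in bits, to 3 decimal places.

H = −Σ pᵢ log₂ pᵢ.
−0.10·log₂(0.10) = 0.3322
−0.18·log₂(0.18) = 0.4453
−0.08·log₂(0.08) = 0.2915
−0.22·log₂(0.22) = 0.4806
−0.28·log₂(0.28) = 0.5142
−0.14·log₂(0.14) = 0.3971
Sum ≈ 2.4609 → 2.461 bits.

2.461 bits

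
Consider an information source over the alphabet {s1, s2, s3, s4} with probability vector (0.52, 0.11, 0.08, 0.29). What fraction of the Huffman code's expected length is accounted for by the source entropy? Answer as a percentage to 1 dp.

98.8%

Entropy H = −Σ p log₂ p ≈ 1.6503 bits.
Huffman merges: 2/25+11/100→19/100; 19/100+29/100→12/25; 12/25+13/25→1. L = 167/100 ≈ 1.6700.
Efficiency = H/L = 1.6503/1.6700 = 98.8%.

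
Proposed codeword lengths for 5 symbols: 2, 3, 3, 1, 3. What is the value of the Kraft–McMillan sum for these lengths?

With common denominator 2^3 = 8: Σ 2^(−ℓᵢ) = 2/8 + 1/8 + 1/8 + 4/8 + 1/8 = 9/8 = 1.125.

1.125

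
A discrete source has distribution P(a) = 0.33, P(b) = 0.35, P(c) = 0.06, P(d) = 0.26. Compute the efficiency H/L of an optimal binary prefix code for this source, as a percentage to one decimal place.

91.7%

Entropy H = −Σ p log₂ p ≈ 1.8067 bits.
Huffman merges: 3/50+13/50→8/25; 8/25+33/100→13/20; 7/20+13/20→1. L = 197/100 ≈ 1.9700.
Efficiency = H/L = 1.8067/1.9700 = 91.7%.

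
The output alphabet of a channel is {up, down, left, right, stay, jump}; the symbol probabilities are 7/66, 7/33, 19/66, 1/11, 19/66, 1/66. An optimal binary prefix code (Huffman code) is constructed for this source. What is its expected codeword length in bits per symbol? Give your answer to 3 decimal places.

2.318 bits/symbol

Repeatedly combine the two least-probable nodes; the expected code length is the sum of the merged weights.
merge 1/66 + 1/11 → 7/66
merge 7/66 + 7/66 → 7/33
merge 7/33 + 7/33 → 14/33
merge 19/66 + 19/66 → 19/33
merge 14/33 + 19/33 → 1
L = 7/66 + 7/33 + 14/33 + 19/33 + 1 = 51/22 ≈ 2.318 bits/symbol.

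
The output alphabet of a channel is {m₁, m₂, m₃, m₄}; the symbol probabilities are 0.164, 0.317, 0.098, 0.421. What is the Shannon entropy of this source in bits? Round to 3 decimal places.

1.807 bits

H = −Σ pᵢ log₂ pᵢ.
−0.164·log₂(0.164) = 0.4278
−0.317·log₂(0.317) = 0.5254
−0.098·log₂(0.098) = 0.3284
−0.421·log₂(0.421) = 0.5255
Sum ≈ 1.8070 → 1.807 bits.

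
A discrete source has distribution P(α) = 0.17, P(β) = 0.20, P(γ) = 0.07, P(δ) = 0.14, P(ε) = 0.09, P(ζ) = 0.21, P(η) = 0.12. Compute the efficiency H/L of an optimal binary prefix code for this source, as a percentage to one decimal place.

98.8%

Entropy H = −Σ p log₂ p ≈ 2.7172 bits.
Huffman merges: 7/100+9/100→4/25; 3/25+7/50→13/50; 4/25+17/100→33/100; 1/5+21/100→41/100; 13/50+33/100→59/100; 41/100+59/100→1. L = 11/4 ≈ 2.7500.
Efficiency = H/L = 2.7172/2.7500 = 98.8%.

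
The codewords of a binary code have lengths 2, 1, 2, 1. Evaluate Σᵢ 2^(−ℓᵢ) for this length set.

1.5

With common denominator 2^2 = 4: Σ 2^(−ℓᵢ) = 1/4 + 2/4 + 1/4 + 2/4 = 6/4 = 1.5.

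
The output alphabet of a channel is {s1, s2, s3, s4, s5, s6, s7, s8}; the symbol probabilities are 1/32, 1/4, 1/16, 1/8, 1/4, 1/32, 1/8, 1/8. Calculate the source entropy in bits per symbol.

Each probability is a power of 1/2, so log₂(1/p) is an integer.
H = Σ p·log₂(1/p) = 1/32·5 + 1/4·2 + 1/16·4 + 1/8·3 + 1/4·2 + 1/32·5 + 1/8·3 + 1/8·3 = 2.6875 bits.

2.6875 bits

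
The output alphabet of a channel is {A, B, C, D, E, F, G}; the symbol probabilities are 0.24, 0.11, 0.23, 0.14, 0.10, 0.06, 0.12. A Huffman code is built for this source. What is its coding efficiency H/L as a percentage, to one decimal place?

Entropy H = −Σ p log₂ p ≈ 2.6720 bits.
Huffman merges: 3/50+1/10→4/25; 11/100+3/25→23/100; 7/50+4/25→3/10; 23/100+23/100→23/50; 6/25+3/10→27/50; 23/50+27/50→1. L = 269/100 ≈ 2.6900.
Efficiency = H/L = 2.6720/2.6900 = 99.3%.

99.3%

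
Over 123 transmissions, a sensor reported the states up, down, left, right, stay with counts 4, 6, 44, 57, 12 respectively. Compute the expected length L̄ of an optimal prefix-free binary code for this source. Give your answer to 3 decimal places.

Probabilities are the counts divided by 123.
Repeatedly combine the two least-probable nodes; the expected code length is the sum of the merged weights.
merge 4/123 + 2/41 → 10/123
merge 10/123 + 4/41 → 22/123
merge 22/123 + 44/123 → 22/41
merge 19/41 + 22/41 → 1
L = 10/123 + 22/123 + 22/41 + 1 = 221/123 ≈ 1.797 bits/symbol.

1.797 bits/symbol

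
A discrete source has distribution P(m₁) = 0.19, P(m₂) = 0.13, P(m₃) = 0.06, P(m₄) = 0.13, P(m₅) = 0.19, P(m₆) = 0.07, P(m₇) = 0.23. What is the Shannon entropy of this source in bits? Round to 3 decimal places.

2.675 bits

H = −Σ pᵢ log₂ pᵢ.
−0.19·log₂(0.19) = 0.4552
−0.13·log₂(0.13) = 0.3826
−0.06·log₂(0.06) = 0.2435
−0.13·log₂(0.13) = 0.3826
−0.19·log₂(0.19) = 0.4552
−0.07·log₂(0.07) = 0.2686
−0.23·log₂(0.23) = 0.4877
Sum ≈ 2.6755 → 2.675 bits.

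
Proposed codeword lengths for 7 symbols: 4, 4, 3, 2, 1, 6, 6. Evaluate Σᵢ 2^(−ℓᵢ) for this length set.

With common denominator 2^6 = 64: Σ 2^(−ℓᵢ) = 4/64 + 4/64 + 8/64 + 16/64 + 32/64 + 1/64 + 1/64 = 66/64 = 1.03125.

1.03125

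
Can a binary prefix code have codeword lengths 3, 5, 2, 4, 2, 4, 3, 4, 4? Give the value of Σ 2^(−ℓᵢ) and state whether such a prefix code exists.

1.03125; no

With common denominator 2^5 = 32: Σ 2^(−ℓᵢ) = 4/32 + 1/32 + 8/32 + 2/32 + 8/32 + 2/32 + 4/32 + 2/32 + 2/32 = 33/32 = 1.03125.
Kraft's inequality requires Σ ≤ 1; here Σ = 1.03125 > 1, so no such prefix code exists.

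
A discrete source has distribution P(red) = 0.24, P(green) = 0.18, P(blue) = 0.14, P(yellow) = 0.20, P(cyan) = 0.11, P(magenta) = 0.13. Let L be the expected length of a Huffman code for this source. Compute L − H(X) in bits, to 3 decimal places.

Entropy H = −Σ p log₂ p ≈ 2.5339 bits.
Huffman merges: 11/100+13/100→6/25; 7/50+9/50→8/25; 1/5+6/25→11/25; 6/25+8/25→14/25; 11/25+14/25→1. L = 64/25 ≈ 2.5600.
L − H = 2.5600 − 2.5339 = 0.026 bits.

0.026 bits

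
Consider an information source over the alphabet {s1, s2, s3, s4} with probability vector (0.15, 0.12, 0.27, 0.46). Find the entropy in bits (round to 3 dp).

H = −Σ pᵢ log₂ pᵢ.
−0.15·log₂(0.15) = 0.4105
−0.12·log₂(0.12) = 0.3671
−0.27·log₂(0.27) = 0.5100
−0.46·log₂(0.46) = 0.5153
Sum ≈ 1.8030 → 1.803 bits.

1.803 bits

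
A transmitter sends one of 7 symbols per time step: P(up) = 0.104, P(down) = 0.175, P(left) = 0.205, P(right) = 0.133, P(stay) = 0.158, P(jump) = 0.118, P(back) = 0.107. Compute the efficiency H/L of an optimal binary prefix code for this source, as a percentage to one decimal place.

98.9%

Entropy H = −Σ p log₂ p ≈ 2.7648 bits.
Huffman merges: 13/125+107/1000→211/1000; 59/500+133/1000→251/1000; 79/500+7/40→333/1000; 41/200+211/1000→52/125; 251/1000+333/1000→73/125; 52/125+73/125→1. L = 559/200 ≈ 2.7950.
Efficiency = H/L = 2.7648/2.7950 = 98.9%.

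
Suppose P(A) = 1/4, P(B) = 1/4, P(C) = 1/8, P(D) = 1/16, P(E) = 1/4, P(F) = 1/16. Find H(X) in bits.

Each probability is a power of 1/2, so log₂(1/p) is an integer.
H = Σ p·log₂(1/p) = 1/4·2 + 1/4·2 + 1/8·3 + 1/16·4 + 1/4·2 + 1/16·4 = 2.375 bits.

2.375 bits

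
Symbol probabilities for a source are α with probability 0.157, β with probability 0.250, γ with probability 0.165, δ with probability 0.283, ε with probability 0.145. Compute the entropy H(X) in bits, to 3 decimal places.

H = −Σ pᵢ log₂ pᵢ.
−0.157·log₂(0.157) = 0.4194
−0.250·log₂(0.250) = 0.5000
−0.165·log₂(0.165) = 0.4289
−0.283·log₂(0.283) = 0.5154
−0.145·log₂(0.145) = 0.4040
Sum ≈ 2.2676 → 2.268 bits.

2.268 bits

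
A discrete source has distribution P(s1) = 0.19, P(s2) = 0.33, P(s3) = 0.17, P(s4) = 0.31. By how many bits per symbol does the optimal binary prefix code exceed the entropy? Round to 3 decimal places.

Entropy H = −Σ p log₂ p ≈ 1.9414 bits.
Huffman merges: 17/100+19/100→9/25; 31/100+33/100→16/25; 9/25+16/25→1. L = 2 ≈ 2.0000.
L − H = 2.0000 − 1.9414 = 0.059 bits.

0.059 bits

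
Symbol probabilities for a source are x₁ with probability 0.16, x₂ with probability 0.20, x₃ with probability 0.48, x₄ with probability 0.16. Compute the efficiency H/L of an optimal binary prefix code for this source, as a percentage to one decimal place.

Entropy H = −Σ p log₂ p ≈ 1.8187 bits.
Huffman merges: 4/25+4/25→8/25; 1/5+8/25→13/25; 12/25+13/25→1. L = 46/25 ≈ 1.8400.
Efficiency = H/L = 1.8187/1.8400 = 98.8%.

98.8%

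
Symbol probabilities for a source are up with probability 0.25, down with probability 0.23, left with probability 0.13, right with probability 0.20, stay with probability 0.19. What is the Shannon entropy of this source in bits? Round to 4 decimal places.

H = −Σ pᵢ log₂ pᵢ.
−0.25·log₂(0.25) = 0.5000
−0.23·log₂(0.23) = 0.4877
−0.13·log₂(0.13) = 0.3826
−0.20·log₂(0.20) = 0.4644
−0.19·log₂(0.19) = 0.4552
Sum ≈ 2.2899 → 2.2899 bits.

2.2899 bits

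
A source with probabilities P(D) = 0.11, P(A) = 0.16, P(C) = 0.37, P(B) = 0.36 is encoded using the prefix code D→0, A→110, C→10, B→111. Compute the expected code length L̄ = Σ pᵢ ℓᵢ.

L̄ = Σ pᵢ·ℓᵢ = 0.11·1 + 0.16·3 + 0.37·2 + 0.36·3 = 2.41 bits/symbol.

2.41 bits/symbol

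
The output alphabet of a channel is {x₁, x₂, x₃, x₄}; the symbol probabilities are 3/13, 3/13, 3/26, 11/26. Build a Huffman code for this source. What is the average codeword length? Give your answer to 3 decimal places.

1.923 bits/symbol

Repeatedly combine the two least-probable nodes; the expected code length is the sum of the merged weights.
merge 3/26 + 3/13 → 9/26
merge 3/13 + 9/26 → 15/26
merge 11/26 + 15/26 → 1
L = 9/26 + 15/26 + 1 = 25/13 ≈ 1.923 bits/symbol.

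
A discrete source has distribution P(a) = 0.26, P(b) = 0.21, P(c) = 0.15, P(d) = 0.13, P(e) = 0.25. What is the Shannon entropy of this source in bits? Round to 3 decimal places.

2.271 bits

H = −Σ pᵢ log₂ pᵢ.
−0.26·log₂(0.26) = 0.5053
−0.21·log₂(0.21) = 0.4728
−0.15·log₂(0.15) = 0.4105
−0.13·log₂(0.13) = 0.3826
−0.25·log₂(0.25) = 0.5000
Sum ≈ 2.2713 → 2.271 bits.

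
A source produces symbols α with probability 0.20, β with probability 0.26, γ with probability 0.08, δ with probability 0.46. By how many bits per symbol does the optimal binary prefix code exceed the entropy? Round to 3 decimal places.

0.043 bits

Entropy H = −Σ p log₂ p ≈ 1.7765 bits.
Huffman merges: 2/25+1/5→7/25; 13/50+7/25→27/50; 23/50+27/50→1. L = 91/50 ≈ 1.8200.
L − H = 1.8200 − 1.7765 = 0.043 bits.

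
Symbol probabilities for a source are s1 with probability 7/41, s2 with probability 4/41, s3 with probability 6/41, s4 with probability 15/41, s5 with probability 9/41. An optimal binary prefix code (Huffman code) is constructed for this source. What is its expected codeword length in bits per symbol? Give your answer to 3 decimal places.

Repeatedly combine the two least-probable nodes; the expected code length is the sum of the merged weights.
merge 4/41 + 6/41 → 10/41
merge 7/41 + 9/41 → 16/41
merge 10/41 + 15/41 → 25/41
merge 16/41 + 25/41 → 1
L = 10/41 + 16/41 + 25/41 + 1 = 92/41 ≈ 2.244 bits/symbol.

2.244 bits/symbol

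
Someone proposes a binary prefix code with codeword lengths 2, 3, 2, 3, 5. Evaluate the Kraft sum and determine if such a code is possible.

0.78125; yes

With common denominator 2^5 = 32: Σ 2^(−ℓᵢ) = 8/32 + 4/32 + 8/32 + 4/32 + 1/32 = 25/32 = 0.78125.
Kraft's inequality requires Σ ≤ 1; here Σ = 0.78125 ≤ 1, so such a prefix code exists.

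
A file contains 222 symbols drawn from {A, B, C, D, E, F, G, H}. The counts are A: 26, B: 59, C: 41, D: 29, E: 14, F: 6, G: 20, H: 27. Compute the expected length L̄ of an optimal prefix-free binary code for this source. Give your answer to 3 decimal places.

Probabilities are the counts divided by 222.
Repeatedly combine the two least-probable nodes; the expected code length is the sum of the merged weights.
merge 1/37 + 7/111 → 10/111
merge 10/111 + 10/111 → 20/111
merge 13/111 + 9/74 → 53/222
merge 29/222 + 20/111 → 23/74
merge 41/222 + 53/222 → 47/111
merge 59/222 + 23/74 → 64/111
merge 47/111 + 64/111 → 1
L = 10/111 + 20/111 + 53/222 + 23/74 + 47/111 + 64/111 + 1 = 313/111 ≈ 2.820 bits/symbol.

2.820 bits/symbol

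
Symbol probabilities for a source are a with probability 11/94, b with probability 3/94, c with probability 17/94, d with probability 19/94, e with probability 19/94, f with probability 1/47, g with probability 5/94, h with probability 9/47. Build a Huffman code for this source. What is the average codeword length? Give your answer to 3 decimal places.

Repeatedly combine the two least-probable nodes; the expected code length is the sum of the merged weights.
merge 1/47 + 3/94 → 5/94
merge 5/94 + 5/94 → 5/47
merge 5/47 + 11/94 → 21/94
merge 17/94 + 9/47 → 35/94
merge 19/94 + 19/94 → 19/47
merge 21/94 + 35/94 → 28/47
merge 19/47 + 28/47 → 1
L = 5/94 + 5/47 + 21/94 + 35/94 + 19/47 + 28/47 + 1 = 259/94 ≈ 2.755 bits/symbol.

2.755 bits/symbol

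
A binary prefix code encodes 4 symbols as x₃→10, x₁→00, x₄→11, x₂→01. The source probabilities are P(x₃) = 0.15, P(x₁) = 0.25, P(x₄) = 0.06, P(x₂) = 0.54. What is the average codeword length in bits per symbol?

L̄ = Σ pᵢ·ℓᵢ = 0.15·2 + 0.25·2 + 0.06·2 + 0.54·2 = 2 bits/symbol.

2 bits/symbol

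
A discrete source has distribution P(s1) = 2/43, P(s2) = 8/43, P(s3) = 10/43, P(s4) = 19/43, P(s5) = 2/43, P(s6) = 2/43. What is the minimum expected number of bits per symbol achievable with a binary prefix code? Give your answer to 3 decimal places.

Repeatedly combine the two least-probable nodes; the expected code length is the sum of the merged weights.
merge 2/43 + 2/43 → 4/43
merge 2/43 + 4/43 → 6/43
merge 6/43 + 8/43 → 14/43
merge 10/43 + 14/43 → 24/43
merge 19/43 + 24/43 → 1
L = 4/43 + 6/43 + 14/43 + 24/43 + 1 = 91/43 ≈ 2.116 bits/symbol.

2.116 bits/symbol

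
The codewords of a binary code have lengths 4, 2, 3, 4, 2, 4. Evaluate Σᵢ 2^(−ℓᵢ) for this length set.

With common denominator 2^4 = 16: Σ 2^(−ℓᵢ) = 1/16 + 4/16 + 2/16 + 1/16 + 4/16 + 1/16 = 13/16 = 0.8125.

0.8125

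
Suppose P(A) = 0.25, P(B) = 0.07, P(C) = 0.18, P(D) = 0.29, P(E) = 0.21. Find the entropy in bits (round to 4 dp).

H = −Σ pᵢ log₂ pᵢ.
−0.25·log₂(0.25) = 0.5000
−0.07·log₂(0.07) = 0.2686
−0.18·log₂(0.18) = 0.4453
−0.29·log₂(0.29) = 0.5179
−0.21·log₂(0.21) = 0.4728
Sum ≈ 2.2046 → 2.2046 bits.

2.2046 bits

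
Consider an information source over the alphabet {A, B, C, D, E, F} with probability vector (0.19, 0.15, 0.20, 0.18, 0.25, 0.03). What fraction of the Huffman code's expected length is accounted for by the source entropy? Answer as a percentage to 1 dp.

95.6%

Entropy H = −Σ p log₂ p ≈ 2.4272 bits.
Huffman merges: 3/100+3/20→9/50; 9/50+9/50→9/25; 19/100+1/5→39/100; 1/4+9/25→61/100; 39/100+61/100→1. L = 127/50 ≈ 2.5400.
Efficiency = H/L = 2.4272/2.5400 = 95.6%.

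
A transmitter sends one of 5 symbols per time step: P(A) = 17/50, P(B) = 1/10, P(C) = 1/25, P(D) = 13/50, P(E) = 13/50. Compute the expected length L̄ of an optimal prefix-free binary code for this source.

2.14 bits/symbol

Repeatedly combine the two least-probable nodes; the expected code length is the sum of the merged weights.
merge 1/25 + 1/10 → 7/50
merge 7/50 + 13/50 → 2/5
merge 13/50 + 17/50 → 3/5
merge 2/5 + 3/5 → 1
L = 7/50 + 2/5 + 3/5 + 1 = 107/50 = 2.14 bits/symbol.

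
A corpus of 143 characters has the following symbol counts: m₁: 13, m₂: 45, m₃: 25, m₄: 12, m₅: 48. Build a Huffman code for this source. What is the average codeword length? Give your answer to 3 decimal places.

Probabilities are the counts divided by 143.
Repeatedly combine the two least-probable nodes; the expected code length is the sum of the merged weights.
merge 12/143 + 1/11 → 25/143
merge 25/143 + 25/143 → 50/143
merge 45/143 + 48/143 → 93/143
merge 50/143 + 93/143 → 1
L = 25/143 + 50/143 + 93/143 + 1 = 311/143 ≈ 2.175 bits/symbol.

2.175 bits/symbol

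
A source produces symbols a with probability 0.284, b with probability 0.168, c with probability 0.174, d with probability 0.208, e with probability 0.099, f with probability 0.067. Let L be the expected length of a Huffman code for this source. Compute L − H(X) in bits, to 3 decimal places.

0.050 bits

Entropy H = −Σ p log₂ p ≈ 2.4498 bits.
Huffman merges: 67/1000+99/1000→83/500; 83/500+21/125→167/500; 87/500+26/125→191/500; 71/250+167/500→309/500; 191/500+309/500→1. L = 5/2 ≈ 2.5000.
L − H = 2.5000 − 2.4498 = 0.050 bits.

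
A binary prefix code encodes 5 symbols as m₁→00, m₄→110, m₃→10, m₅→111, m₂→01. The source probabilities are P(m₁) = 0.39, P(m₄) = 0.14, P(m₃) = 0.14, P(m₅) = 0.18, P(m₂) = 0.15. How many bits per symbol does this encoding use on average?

2.32 bits/symbol

L̄ = Σ pᵢ·ℓᵢ = 0.39·2 + 0.14·3 + 0.14·2 + 0.18·3 + 0.15·2 = 2.32 bits/symbol.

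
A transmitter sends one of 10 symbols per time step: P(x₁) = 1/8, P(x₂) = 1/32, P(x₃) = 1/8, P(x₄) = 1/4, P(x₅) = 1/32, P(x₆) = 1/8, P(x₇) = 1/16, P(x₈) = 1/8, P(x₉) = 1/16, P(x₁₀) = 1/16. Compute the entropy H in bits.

Each probability is a power of 1/2, so log₂(1/p) is an integer.
H = Σ p·log₂(1/p) = 1/8·3 + 1/32·5 + 1/8·3 + 1/4·2 + 1/32·5 + 1/8·3 + 1/16·4 + 1/8·3 + 1/16·4 + 1/16·4 = 3.0625 bits.

3.0625 bits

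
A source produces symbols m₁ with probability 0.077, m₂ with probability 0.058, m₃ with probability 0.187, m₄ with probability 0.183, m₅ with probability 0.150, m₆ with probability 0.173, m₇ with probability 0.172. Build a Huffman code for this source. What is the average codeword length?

2.765 bits/symbol

Repeatedly combine the two least-probable nodes; the expected code length is the sum of the merged weights.
merge 29/500 + 77/1000 → 27/200
merge 27/200 + 3/20 → 57/200
merge 43/250 + 173/1000 → 69/200
merge 183/1000 + 187/1000 → 37/100
merge 57/200 + 69/200 → 63/100
merge 37/100 + 63/100 → 1
L = 27/200 + 57/200 + 69/200 + 37/100 + 63/100 + 1 = 553/200 = 2.765 bits/symbol.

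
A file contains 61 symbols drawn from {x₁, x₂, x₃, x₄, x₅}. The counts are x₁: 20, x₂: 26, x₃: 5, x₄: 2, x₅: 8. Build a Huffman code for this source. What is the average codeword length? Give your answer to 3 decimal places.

Probabilities are the counts divided by 61.
Repeatedly combine the two least-probable nodes; the expected code length is the sum of the merged weights.
merge 2/61 + 5/61 → 7/61
merge 7/61 + 8/61 → 15/61
merge 15/61 + 20/61 → 35/61
merge 26/61 + 35/61 → 1
L = 7/61 + 15/61 + 35/61 + 1 = 118/61 ≈ 1.934 bits/symbol.

1.934 bits/symbol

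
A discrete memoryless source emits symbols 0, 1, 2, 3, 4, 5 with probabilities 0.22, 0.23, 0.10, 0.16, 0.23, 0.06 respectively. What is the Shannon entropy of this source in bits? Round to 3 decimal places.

H = −Σ pᵢ log₂ pᵢ.
−0.22·log₂(0.22) = 0.4806
−0.23·log₂(0.23) = 0.4877
−0.10·log₂(0.10) = 0.3322
−0.16·log₂(0.16) = 0.4230
−0.23·log₂(0.23) = 0.4877
−0.06·log₂(0.06) = 0.2435
Sum ≈ 2.4547 → 2.455 bits.

2.455 bits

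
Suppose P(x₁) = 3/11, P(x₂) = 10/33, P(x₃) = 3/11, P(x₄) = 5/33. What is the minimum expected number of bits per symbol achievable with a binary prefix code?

2 bits/symbol

Repeatedly combine the two least-probable nodes; the expected code length is the sum of the merged weights.
merge 5/33 + 3/11 → 14/33
merge 3/11 + 10/33 → 19/33
merge 14/33 + 19/33 → 1
L = 14/33 + 19/33 + 1 = 2 bits/symbol.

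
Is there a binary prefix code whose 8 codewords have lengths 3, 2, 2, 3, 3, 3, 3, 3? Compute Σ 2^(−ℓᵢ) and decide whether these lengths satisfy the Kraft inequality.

1.25; no

With common denominator 2^3 = 8: Σ 2^(−ℓᵢ) = 1/8 + 2/8 + 2/8 + 1/8 + 1/8 + 1/8 + 1/8 + 1/8 = 10/8 = 1.25.
Kraft's inequality requires Σ ≤ 1; here Σ = 1.25 > 1, so no such prefix code exists.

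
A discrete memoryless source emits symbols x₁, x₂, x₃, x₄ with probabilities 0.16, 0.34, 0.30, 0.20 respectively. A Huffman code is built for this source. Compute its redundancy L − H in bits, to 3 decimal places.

Entropy H = −Σ p log₂ p ≈ 1.9377 bits.
Huffman merges: 4/25+1/5→9/25; 3/10+17/50→16/25; 9/25+16/25→1. L = 2 ≈ 2.0000.
L − H = 2.0000 − 1.9377 = 0.062 bits.

0.062 bits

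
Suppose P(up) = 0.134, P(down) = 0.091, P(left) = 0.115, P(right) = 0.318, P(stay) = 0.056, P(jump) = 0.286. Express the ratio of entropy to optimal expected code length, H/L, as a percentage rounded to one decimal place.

97.5%

Entropy H = −Σ p log₂ p ≈ 2.3371 bits.
Huffman merges: 7/125+91/1000→147/1000; 23/200+67/500→249/1000; 147/1000+249/1000→99/250; 143/500+159/500→151/250; 99/250+151/250→1. L = 599/250 ≈ 2.3960.
Efficiency = H/L = 2.3371/2.3960 = 97.5%.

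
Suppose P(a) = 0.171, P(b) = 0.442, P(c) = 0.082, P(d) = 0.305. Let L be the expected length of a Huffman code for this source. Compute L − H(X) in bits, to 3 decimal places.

Entropy H = −Σ p log₂ p ≈ 1.7747 bits.
Huffman merges: 41/500+171/1000→253/1000; 253/1000+61/200→279/500; 221/500+279/500→1. L = 1811/1000 ≈ 1.8110.
L − H = 1.8110 − 1.7747 = 0.036 bits.

0.036 bits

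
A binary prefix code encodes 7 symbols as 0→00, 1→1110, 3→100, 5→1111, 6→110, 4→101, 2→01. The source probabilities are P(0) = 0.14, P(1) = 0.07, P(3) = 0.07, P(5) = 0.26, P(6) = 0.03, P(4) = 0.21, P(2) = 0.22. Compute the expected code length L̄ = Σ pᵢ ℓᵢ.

L̄ = Σ pᵢ·ℓᵢ = 0.14·2 + 0.07·4 + 0.07·3 + 0.26·4 + 0.03·3 + 0.21·3 + 0.22·2 = 2.97 bits/symbol.

2.97 bits/symbol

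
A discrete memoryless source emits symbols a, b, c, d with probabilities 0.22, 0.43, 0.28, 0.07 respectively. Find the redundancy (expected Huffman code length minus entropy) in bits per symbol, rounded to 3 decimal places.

Entropy H = −Σ p log₂ p ≈ 1.7869 bits.
Huffman merges: 7/100+11/50→29/100; 7/25+29/100→57/100; 43/100+57/100→1. L = 93/50 ≈ 1.8600.
L − H = 1.8600 − 1.7869 = 0.073 bits.

0.073 bits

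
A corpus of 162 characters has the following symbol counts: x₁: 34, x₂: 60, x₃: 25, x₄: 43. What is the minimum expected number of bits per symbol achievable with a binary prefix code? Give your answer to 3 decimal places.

1.994 bits/symbol

Probabilities are the counts divided by 162.
Repeatedly combine the two least-probable nodes; the expected code length is the sum of the merged weights.
merge 25/162 + 17/81 → 59/162
merge 43/162 + 59/162 → 17/27
merge 10/27 + 17/27 → 1
L = 59/162 + 17/27 + 1 = 323/162 ≈ 1.994 bits/symbol.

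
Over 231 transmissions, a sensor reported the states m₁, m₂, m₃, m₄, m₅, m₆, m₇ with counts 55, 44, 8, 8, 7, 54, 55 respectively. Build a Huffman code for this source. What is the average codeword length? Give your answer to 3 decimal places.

Probabilities are the counts divided by 231.
Repeatedly combine the two least-probable nodes; the expected code length is the sum of the merged weights.
merge 1/33 + 8/231 → 5/77
merge 8/231 + 5/77 → 23/231
merge 23/231 + 4/21 → 67/231
merge 18/77 + 5/21 → 109/231
merge 5/21 + 67/231 → 122/231
merge 109/231 + 122/231 → 1
L = 5/77 + 23/231 + 67/231 + 109/231 + 122/231 + 1 = 27/11 ≈ 2.455 bits/symbol.

2.455 bits/symbol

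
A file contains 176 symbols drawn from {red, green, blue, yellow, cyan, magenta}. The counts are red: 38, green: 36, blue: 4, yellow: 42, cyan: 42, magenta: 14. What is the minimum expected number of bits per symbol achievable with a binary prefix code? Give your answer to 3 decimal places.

2.409 bits/symbol

Probabilities are the counts divided by 176.
Repeatedly combine the two least-probable nodes; the expected code length is the sum of the merged weights.
merge 1/44 + 7/88 → 9/88
merge 9/88 + 9/44 → 27/88
merge 19/88 + 21/88 → 5/11
merge 21/88 + 27/88 → 6/11
merge 5/11 + 6/11 → 1
L = 9/88 + 27/88 + 5/11 + 6/11 + 1 = 53/22 ≈ 2.409 bits/symbol.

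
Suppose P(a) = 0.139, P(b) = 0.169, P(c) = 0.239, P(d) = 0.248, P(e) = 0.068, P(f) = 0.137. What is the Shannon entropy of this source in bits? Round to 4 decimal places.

2.4782 bits

H = −Σ pᵢ log₂ pᵢ.
−0.139·log₂(0.139) = 0.3957
−0.169·log₂(0.169) = 0.4335
−0.239·log₂(0.239) = 0.4935
−0.248·log₂(0.248) = 0.4989
−0.068·log₂(0.068) = 0.2637
−0.137·log₂(0.137) = 0.3929
Sum ≈ 2.4782 → 2.4782 bits.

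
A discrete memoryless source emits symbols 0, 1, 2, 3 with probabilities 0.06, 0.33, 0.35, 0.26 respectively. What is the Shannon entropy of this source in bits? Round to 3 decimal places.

1.807 bits

H = −Σ pᵢ log₂ pᵢ.
−0.06·log₂(0.06) = 0.2435
−0.33·log₂(0.33) = 0.5278
−0.35·log₂(0.35) = 0.5301
−0.26·log₂(0.26) = 0.5053
Sum ≈ 1.8067 → 1.807 bits.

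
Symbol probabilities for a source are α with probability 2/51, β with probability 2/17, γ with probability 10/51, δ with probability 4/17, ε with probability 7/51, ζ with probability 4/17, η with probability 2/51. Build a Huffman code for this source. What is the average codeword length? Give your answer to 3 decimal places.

Repeatedly combine the two least-probable nodes; the expected code length is the sum of the merged weights.
merge 2/51 + 2/51 → 4/51
merge 4/51 + 2/17 → 10/51
merge 7/51 + 10/51 → 1/3
merge 10/51 + 4/17 → 22/51
merge 4/17 + 1/3 → 29/51
merge 22/51 + 29/51 → 1
L = 4/51 + 10/51 + 1/3 + 22/51 + 29/51 + 1 = 133/51 ≈ 2.608 bits/symbol.

2.608 bits/symbol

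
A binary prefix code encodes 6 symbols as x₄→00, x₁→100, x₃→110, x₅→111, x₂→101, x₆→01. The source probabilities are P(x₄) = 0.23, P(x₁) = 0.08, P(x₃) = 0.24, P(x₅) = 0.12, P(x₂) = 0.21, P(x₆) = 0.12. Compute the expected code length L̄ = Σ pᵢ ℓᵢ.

2.65 bits/symbol

L̄ = Σ pᵢ·ℓᵢ = 0.23·2 + 0.08·3 + 0.24·3 + 0.12·3 + 0.21·3 + 0.12·2 = 2.65 bits/symbol.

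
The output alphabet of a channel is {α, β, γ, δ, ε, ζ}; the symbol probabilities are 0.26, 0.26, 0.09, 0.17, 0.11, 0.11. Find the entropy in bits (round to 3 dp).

H = −Σ pᵢ log₂ pᵢ.
−0.26·log₂(0.26) = 0.5053
−0.26·log₂(0.26) = 0.5053
−0.09·log₂(0.09) = 0.3127
−0.17·log₂(0.17) = 0.4346
−0.11·log₂(0.11) = 0.3503
−0.11·log₂(0.11) = 0.3503
Sum ≈ 2.4584 → 2.458 bits.

2.458 bits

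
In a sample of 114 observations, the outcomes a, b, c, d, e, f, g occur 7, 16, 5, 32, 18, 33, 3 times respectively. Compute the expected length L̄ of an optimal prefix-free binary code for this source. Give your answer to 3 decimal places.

Probabilities are the counts divided by 114.
Repeatedly combine the two least-probable nodes; the expected code length is the sum of the merged weights.
merge 1/38 + 5/114 → 4/57
merge 7/114 + 4/57 → 5/38
merge 5/38 + 8/57 → 31/114
merge 3/19 + 31/114 → 49/114
merge 16/57 + 11/38 → 65/114
merge 49/114 + 65/114 → 1
L = 4/57 + 5/38 + 31/114 + 49/114 + 65/114 + 1 = 47/19 ≈ 2.474 bits/symbol.

2.474 bits/symbol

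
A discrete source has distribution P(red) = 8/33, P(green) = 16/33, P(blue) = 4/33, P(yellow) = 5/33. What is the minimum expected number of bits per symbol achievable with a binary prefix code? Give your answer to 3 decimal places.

Repeatedly combine the two least-probable nodes; the expected code length is the sum of the merged weights.
merge 4/33 + 5/33 → 3/11
merge 8/33 + 3/11 → 17/33
merge 16/33 + 17/33 → 1
L = 3/11 + 17/33 + 1 = 59/33 ≈ 1.788 bits/symbol.

1.788 bits/symbol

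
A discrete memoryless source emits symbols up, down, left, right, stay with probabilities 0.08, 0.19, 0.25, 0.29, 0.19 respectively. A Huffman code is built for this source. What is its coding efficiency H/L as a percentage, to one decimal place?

Entropy H = −Σ p log₂ p ≈ 2.2199 bits.
Huffman merges: 2/25+19/100→27/100; 19/100+1/4→11/25; 27/100+29/100→14/25; 11/25+14/25→1. L = 227/100 ≈ 2.2700.
Efficiency = H/L = 2.2199/2.2700 = 97.8%.

97.8%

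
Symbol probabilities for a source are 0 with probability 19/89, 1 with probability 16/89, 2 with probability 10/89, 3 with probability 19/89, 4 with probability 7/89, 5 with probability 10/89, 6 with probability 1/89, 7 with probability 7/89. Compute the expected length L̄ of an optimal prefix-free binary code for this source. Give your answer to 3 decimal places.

2.831 bits/symbol

Repeatedly combine the two least-probable nodes; the expected code length is the sum of the merged weights.
merge 1/89 + 7/89 → 8/89
merge 7/89 + 8/89 → 15/89
merge 10/89 + 10/89 → 20/89
merge 15/89 + 16/89 → 31/89
merge 19/89 + 19/89 → 38/89
merge 20/89 + 31/89 → 51/89
merge 38/89 + 51/89 → 1
L = 8/89 + 15/89 + 20/89 + 31/89 + 38/89 + 51/89 + 1 = 252/89 ≈ 2.831 bits/symbol.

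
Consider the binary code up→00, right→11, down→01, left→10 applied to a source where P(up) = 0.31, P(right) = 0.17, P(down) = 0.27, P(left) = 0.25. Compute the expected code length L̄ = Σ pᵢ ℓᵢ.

L̄ = Σ pᵢ·ℓᵢ = 0.31·2 + 0.17·2 + 0.27·2 + 0.25·2 = 2 bits/symbol.

2 bits/symbol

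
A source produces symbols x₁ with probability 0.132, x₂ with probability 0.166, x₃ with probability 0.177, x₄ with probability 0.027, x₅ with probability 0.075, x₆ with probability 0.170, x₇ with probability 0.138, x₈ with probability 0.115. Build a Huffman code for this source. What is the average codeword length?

2.925 bits/symbol

Repeatedly combine the two least-probable nodes; the expected code length is the sum of the merged weights.
merge 27/1000 + 3/40 → 51/500
merge 51/500 + 23/200 → 217/1000
merge 33/250 + 69/500 → 27/100
merge 83/500 + 17/100 → 42/125
merge 177/1000 + 217/1000 → 197/500
merge 27/100 + 42/125 → 303/500
merge 197/500 + 303/500 → 1
L = 51/500 + 217/1000 + 27/100 + 42/125 + 197/500 + 303/500 + 1 = 117/40 = 2.925 bits/symbol.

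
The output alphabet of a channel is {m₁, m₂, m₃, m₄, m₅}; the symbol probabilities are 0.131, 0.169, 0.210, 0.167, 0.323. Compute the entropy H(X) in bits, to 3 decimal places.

H = −Σ pᵢ log₂ pᵢ.
−0.131·log₂(0.131) = 0.3841
−0.169·log₂(0.169) = 0.4335
−0.210·log₂(0.210) = 0.4728
−0.167·log₂(0.167) = 0.4312
−0.323·log₂(0.323) = 0.5266
Sum ≈ 2.2483 → 2.248 bits.

2.248 bits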